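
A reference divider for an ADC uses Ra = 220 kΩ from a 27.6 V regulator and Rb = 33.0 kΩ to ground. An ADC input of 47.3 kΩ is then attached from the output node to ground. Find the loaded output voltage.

V_out ≈ 2.24 V

The load sits in parallel with Rb: Rb‖R_L = (33.0 × 47.3) / (33.0 + 47.3) = 19.44 kΩ.
V_out = 27.6 × 19.44 / (220 + 19.44) = 27.6 × 19.44/239.4 = 2.24 V.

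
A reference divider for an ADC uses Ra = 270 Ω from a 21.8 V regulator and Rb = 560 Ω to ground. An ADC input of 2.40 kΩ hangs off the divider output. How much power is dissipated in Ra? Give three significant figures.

Total resistance from the source is Ra + (Rb‖R_L) = 724.1 Ω, so I = 21.8/724.1 Ω = 30.11 mA.
P = I²·Ra = (30.11 mA)² × 270 Ω = 245 mW.

P ≈ 245 mW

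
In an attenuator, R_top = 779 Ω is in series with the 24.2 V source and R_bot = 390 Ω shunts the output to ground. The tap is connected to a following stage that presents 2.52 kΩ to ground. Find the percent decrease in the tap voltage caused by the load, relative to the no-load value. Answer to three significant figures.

9.35 %

The divider's output (Thévenin) resistance is R_top‖R_bot = 259.9 Ω.
Fractional drop under load = R_th/(R_th + R_L) = 259.9 / (259.9 + 2520) = 0.09349.
So the output falls by 9.35 %.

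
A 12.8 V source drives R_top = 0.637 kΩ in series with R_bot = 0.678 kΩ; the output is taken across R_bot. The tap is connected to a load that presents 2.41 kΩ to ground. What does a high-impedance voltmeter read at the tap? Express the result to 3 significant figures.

The load sits in parallel with R_bot: R_bot‖R_L = (678 × 2410) / (678 + 2410) = 529.1 Ω.
V_out = 12.8 × 529.1 / (637 + 529.1) = 12.8 × 529.1/1166 = 5.81 V.
(Unloaded it would have been 6.60 V.)

V_out ≈ 5.81 V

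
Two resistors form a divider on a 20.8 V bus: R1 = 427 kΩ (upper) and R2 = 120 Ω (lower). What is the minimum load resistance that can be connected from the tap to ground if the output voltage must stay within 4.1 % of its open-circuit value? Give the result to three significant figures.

R_L(min) ≈ 2.81 kΩ

Output resistance R_th = R1‖R2 = (427000 × 120)/427100 = 120.0 Ω.
The fractional drop is R_th/(R_th + R_L); requiring this ≤ 0.0410 gives R_L ≥ R_th(1/0.0410 − 1) = 120.0 × 23.39 = 2.81 kΩ.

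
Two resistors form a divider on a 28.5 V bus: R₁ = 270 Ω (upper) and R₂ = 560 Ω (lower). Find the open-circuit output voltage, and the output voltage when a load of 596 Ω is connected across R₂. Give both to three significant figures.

Open-circuit: V = 28.5 × 560/(270 + 560) = 19.2 V.
With the load, R₂ becomes R₂‖R_L = 288.7 Ω, so V = 28.5 × 288.7/558.7 = 14.7 V.

Unloaded: 19.2 V; loaded: 14.7 V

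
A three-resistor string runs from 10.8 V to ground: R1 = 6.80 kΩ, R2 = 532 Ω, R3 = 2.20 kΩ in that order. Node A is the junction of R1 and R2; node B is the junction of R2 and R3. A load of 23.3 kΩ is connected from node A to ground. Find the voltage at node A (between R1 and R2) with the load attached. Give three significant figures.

Below node A the series string R2+R3 = 2732 Ω sits in parallel with the 23300 Ω load: 2445 Ω.
V_A = 10.8 × 2445/(6800 + 2445) = 2.86 V.

V ≈ 2.86 V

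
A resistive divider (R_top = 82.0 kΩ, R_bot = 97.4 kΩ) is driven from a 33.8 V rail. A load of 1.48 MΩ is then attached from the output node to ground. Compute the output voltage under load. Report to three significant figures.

V_out ≈ 17.8 V

The load sits in parallel with R_bot: R_bot‖R_L = (97.4 × 1480) / (97.4 + 1480) = 91.39 kΩ.
V_out = 33.8 × 91.39 / (82.0 + 91.39) = 33.8 × 91.39/173.4 = 17.8 V.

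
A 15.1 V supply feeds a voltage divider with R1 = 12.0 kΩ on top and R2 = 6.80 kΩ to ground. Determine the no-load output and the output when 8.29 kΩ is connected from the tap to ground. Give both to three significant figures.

Open-circuit: V = 15.1 × 6.80/(12.0 + 6.80) = 5.46 V.
With the load, R2 becomes R2‖R_L = 3.736 kΩ, so V = 15.1 × 3.736/15.74 = 3.58 V.

Unloaded: 5.46 V; loaded: 3.58 V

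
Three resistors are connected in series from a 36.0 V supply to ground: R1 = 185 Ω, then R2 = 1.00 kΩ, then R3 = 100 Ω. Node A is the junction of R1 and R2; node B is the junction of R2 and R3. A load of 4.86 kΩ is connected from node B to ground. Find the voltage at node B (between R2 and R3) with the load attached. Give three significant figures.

V ≈ 2.75 V

At node B, R3 is in parallel with the load: R3‖R_L = 97.98 Ω.
Below node A the resistance is R2 + (R3‖R_L) = 1098 Ω, so V_A = 36.0 × 1098/1283 = 30.81 V.
Then V_B = V_A × (R3‖R_L)/(R2 + R3‖R_L) = 30.81 × 97.98/1098 = 2.75 V.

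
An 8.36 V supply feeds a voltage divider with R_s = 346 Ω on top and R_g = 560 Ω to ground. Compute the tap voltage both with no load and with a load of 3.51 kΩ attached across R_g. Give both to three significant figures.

Open-circuit: V = 8.36 × 560/(346 + 560) = 5.17 V.
With the load, R_g becomes R_g‖R_L = 482.9 Ω, so V = 8.36 × 482.9/828.9 = 4.87 V.

Unloaded: 5.17 V; loaded: 4.87 V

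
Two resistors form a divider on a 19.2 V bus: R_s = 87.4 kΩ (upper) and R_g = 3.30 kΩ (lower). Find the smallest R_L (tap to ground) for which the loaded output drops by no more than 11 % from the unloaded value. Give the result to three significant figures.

R_L(min) ≈ 25.7 kΩ

Output resistance R_th = R_s‖R_g = (87.4 × 3.30)/90.70 = 3.180 kΩ.
The fractional drop is R_th/(R_th + R_L); requiring this ≤ 0.110 gives R_L ≥ R_th(1/0.110 − 1) = 3.180 × 8.091 = 25.7 kΩ.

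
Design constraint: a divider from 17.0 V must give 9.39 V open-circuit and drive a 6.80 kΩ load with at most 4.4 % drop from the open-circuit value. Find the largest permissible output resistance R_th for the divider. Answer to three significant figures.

Loading drop = R_th/(R_th + R_L) ≤ 0.0440, so R_th ≤ R_L · ε/(1−ε) = 6.80 kΩ × 0.0440/0.9560 = 313 Ω.

R_th ≤ 313 Ω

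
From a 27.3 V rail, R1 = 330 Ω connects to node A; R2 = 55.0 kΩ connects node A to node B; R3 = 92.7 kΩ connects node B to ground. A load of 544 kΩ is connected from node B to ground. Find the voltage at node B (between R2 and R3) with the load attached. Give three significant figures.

V ≈ 16.1 V

At node B, R3 is in parallel with the load: R3‖R_L = 79200 Ω.
Below node A the resistance is R2 + (R3‖R_L) = 134200 Ω, so V_A = 27.3 × 134200/134500 = 27.23 V.
Then V_B = V_A × (R3‖R_L)/(R2 + R3‖R_L) = 27.23 × 79200/134200 = 16.1 V.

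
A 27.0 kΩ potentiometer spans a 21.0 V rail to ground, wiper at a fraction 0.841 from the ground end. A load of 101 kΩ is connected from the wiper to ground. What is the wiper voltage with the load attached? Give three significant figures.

V ≈ 17.1 V

The wiper splits the pot into (1−α)R = 4.293 kΩ above and αR = 22.71 kΩ below.
Lower section ‖ load = 18.54 kΩ.
V_wiper = 21.0 × 18.54/(4.293 + 18.54) = 17.1 V.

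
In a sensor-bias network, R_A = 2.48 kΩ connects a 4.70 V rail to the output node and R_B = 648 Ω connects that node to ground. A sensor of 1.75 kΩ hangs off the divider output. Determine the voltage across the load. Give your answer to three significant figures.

V_out ≈ 0.753 V

The load sits in parallel with R_B: R_B‖R_L = (648 × 1750) / (648 + 1750) = 472.9 Ω.
V_out = 4.70 × 472.9 / (2480 + 472.9) = 4.70 × 472.9/2953 = 0.753 V.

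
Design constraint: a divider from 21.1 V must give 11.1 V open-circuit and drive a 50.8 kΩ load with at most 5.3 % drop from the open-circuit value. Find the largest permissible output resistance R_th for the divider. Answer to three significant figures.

Loading drop = R_th/(R_th + R_L) ≤ 0.0530, so R_th ≤ R_L · ε/(1−ε) = 50.8 kΩ × 0.0530/0.9470 = 2.84 kΩ.
(Any R1, R2 with R2/(R1+R2) = 0.526 and R1‖R2 ≤ 2.84 kΩ will meet the spec.)

R_th ≤ 2.84 kΩ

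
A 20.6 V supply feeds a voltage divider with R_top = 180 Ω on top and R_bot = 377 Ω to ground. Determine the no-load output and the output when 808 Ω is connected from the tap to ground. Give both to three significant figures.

Unloaded: 13.9 V; loaded: 12.1 V

Open-circuit: V = 20.6 × 377/(180 + 377) = 13.9 V.
With the load, R_bot becomes R_bot‖R_L = 257.1 Ω, so V = 20.6 × 257.1/437.1 = 12.1 V.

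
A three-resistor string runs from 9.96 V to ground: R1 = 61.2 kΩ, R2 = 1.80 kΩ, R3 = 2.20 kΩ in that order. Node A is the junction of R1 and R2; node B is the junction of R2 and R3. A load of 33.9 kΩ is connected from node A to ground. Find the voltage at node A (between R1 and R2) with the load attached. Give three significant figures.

V ≈ 0.550 V

Below node A the series string R2+R3 = 4.000 kΩ sits in parallel with the 33.9 kΩ load: 3.578 kΩ.
V_A = 9.96 × 3.578/(61.2 + 3.578) = 0.550 V.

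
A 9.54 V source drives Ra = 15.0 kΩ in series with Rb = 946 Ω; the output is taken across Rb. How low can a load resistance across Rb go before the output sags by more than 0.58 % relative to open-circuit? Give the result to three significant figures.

R_L(min) ≈ 153 kΩ

Output resistance R_th = Ra‖Rb = (15000 × 946)/15950 = 889.9 Ω.
The fractional drop is R_th/(R_th + R_L); requiring this ≤ 0.00580 gives R_L ≥ R_th(1/0.00580 − 1) = 889.9 × 171.4 = 153 kΩ.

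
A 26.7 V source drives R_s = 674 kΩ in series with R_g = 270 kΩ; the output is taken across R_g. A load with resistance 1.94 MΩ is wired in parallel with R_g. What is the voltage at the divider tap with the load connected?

The load sits in parallel with R_g: R_g‖R_L = (270 × 1940) / (270 + 1940) = 237.0 kΩ.
V_out = 26.7 × 237.0 / (674 + 237.0) = 26.7 × 237.0/911.0 = 6.95 V.

V_out ≈ 6.95 V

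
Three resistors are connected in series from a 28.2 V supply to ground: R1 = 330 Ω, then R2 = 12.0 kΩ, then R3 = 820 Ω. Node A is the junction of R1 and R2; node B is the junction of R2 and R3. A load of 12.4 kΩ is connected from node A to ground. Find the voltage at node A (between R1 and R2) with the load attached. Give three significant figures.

V ≈ 26.8 V

Below node A the series string R2+R3 = 12820 Ω sits in parallel with the 12400 Ω load: 6303 Ω.
V_A = 28.2 × 6303/(330 + 6303) = 26.8 V.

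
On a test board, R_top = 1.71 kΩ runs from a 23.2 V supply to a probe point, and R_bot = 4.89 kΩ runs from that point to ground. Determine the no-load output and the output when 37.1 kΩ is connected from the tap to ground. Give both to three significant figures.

Unloaded: 17.2 V; loaded: 16.6 V

Open-circuit: V = 23.2 × 4.89/(1.71 + 4.89) = 17.2 V.
With the load, R_bot becomes R_bot‖R_L = 4.321 kΩ, so V = 23.2 × 4.321/6.031 = 16.6 V.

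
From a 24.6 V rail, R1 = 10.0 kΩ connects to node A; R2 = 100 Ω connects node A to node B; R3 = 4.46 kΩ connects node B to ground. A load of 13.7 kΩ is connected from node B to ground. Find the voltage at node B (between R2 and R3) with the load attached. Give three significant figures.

V ≈ 6.15 V

At node B, R3 is in parallel with the load: R3‖R_L = 3365 Ω.
Below node A the resistance is R2 + (R3‖R_L) = 3465 Ω, so V_A = 24.6 × 3465/13460 = 6.330 V.
Then V_B = V_A × (R3‖R_L)/(R2 + R3‖R_L) = 6.330 × 3365/3465 = 6.15 V.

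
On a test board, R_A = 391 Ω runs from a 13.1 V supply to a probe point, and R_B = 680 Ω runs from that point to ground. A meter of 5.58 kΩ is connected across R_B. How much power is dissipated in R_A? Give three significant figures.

P ≈ 67.5 mW

Total resistance from the source is R_A + (R_B‖R_L) = 997.1 Ω, so I = 13.1/997.1 Ω = 13.14 mA.
P = I²·R_A = (13.14 mA)² × 391 Ω = 67.5 mW.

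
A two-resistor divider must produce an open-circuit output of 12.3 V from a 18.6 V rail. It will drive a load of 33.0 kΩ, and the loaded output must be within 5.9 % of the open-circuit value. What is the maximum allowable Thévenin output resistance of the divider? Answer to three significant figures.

R_th ≤ 2.07 kΩ

Loading drop = R_th/(R_th + R_L) ≤ 0.0590, so R_th ≤ R_L · ε/(1−ε) = 33.0 kΩ × 0.0590/0.9410 = 2.07 kΩ.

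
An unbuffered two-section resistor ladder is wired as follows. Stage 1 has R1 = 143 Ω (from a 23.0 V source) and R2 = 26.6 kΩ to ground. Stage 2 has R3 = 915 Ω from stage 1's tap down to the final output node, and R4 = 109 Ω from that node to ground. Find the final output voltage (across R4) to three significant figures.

Stage 2 presents R3+R4 = 1024 Ω as a load on stage 1's tap.
Stage 1's lower leg becomes R2‖(R3+R4) = 986.0 Ω, so V_mid = 23.0 × 986.0/1129 = 20.09 V.
Stage 2 is itself unloaded: V_out = V_mid × R4/(R3+R4) = 20.09 × 109/1024 = 2.14 V.

V_out ≈ 2.14 V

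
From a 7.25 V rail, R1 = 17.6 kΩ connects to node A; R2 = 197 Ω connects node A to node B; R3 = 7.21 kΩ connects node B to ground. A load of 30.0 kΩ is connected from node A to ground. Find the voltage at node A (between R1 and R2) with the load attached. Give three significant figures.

V ≈ 1.83 V

Below node A the series string R2+R3 = 7407 Ω sits in parallel with the 30000 Ω load: 5940 Ω.
V_A = 7.25 × 5940/(17600 + 5940) = 1.83 V.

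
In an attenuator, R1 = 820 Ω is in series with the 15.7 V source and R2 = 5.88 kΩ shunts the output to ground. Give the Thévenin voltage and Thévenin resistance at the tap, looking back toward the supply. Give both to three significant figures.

V_th is the open-circuit tap voltage: 15.7 × 5880/(820 + 5880) = 13.8 V.
With the supply zeroed, R1 and R2 appear in parallel from the tap: R_th = R1‖R2 = (820 × 5880)/6700 = 720 Ω.

V_th = 13.8 V, R_th = 720 Ω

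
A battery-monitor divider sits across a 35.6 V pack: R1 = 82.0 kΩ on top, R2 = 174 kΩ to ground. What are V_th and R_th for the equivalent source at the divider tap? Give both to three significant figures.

V_th = 24.2 V, R_th = 55.7 kΩ

V_th is the open-circuit tap voltage: 35.6 × 174/(82.0 + 174) = 24.2 V.
With the supply zeroed, R1 and R2 appear in parallel from the tap: R_th = R1‖R2 = (82.0 × 174)/256.0 = 55.7 kΩ.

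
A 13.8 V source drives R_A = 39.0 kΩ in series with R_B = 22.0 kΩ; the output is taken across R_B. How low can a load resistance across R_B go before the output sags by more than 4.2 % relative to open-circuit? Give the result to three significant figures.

Output resistance R_th = R_A‖R_B = (39.0 × 22.0)/61.00 = 14.07 kΩ.
The fractional drop is R_th/(R_th + R_L); requiring this ≤ 0.0420 gives R_L ≥ R_th(1/0.0420 − 1) = 14.07 × 22.81 = 321 kΩ.

R_L(min) ≈ 321 kΩ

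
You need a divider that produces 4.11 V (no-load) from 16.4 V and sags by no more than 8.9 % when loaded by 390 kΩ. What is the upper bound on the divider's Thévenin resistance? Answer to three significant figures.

Loading drop = R_th/(R_th + R_L) ≤ 0.0890, so R_th ≤ R_L · ε/(1−ε) = 390 kΩ × 0.0890/0.9110 = 38.1 kΩ.

R_th ≤ 38.1 kΩ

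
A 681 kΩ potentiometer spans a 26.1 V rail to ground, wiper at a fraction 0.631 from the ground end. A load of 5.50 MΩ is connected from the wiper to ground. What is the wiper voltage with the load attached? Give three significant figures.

V ≈ 16.0 V

The wiper splits the pot into (1−α)R = 251.3 kΩ above and αR = 429.7 kΩ below.
Lower section ‖ load = 398.6 kΩ.
V_wiper = 26.1 × 398.6/(251.3 + 398.6) = 16.0 V.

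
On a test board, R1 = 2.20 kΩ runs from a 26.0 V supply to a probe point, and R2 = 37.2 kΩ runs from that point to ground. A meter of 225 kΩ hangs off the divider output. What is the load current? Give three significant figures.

I_L ≈ 0.108 mA

R2‖R_L = 31.92 kΩ; V_out = 26.0 × 31.92/34.12 = 24.32 V.
I_L = V_out / R_L = 24.32 / 225 kΩ = 0.108 mA.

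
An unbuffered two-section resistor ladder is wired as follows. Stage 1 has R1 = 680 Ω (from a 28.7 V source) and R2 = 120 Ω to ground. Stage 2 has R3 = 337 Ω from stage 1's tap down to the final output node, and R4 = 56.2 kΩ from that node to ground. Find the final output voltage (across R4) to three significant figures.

Stage 2 presents R3+R4 = 56540 Ω as a load on stage 1's tap.
Stage 1's lower leg becomes R2‖(R3+R4) = 119.7 Ω, so V_mid = 28.7 × 119.7/799.7 = 4.297 V.
Stage 2 is itself unloaded: V_out = V_mid × R4/(R3+R4) = 4.297 × 56200/56540 = 4.27 V.

V_out ≈ 4.27 V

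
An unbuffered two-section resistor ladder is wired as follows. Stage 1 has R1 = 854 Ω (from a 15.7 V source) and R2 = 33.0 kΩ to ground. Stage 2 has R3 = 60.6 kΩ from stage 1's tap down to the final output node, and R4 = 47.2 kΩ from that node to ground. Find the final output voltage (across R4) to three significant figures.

Stage 2 presents R3+R4 = 107800 Ω as a load on stage 1's tap.
Stage 1's lower leg becomes R2‖(R3+R4) = 25270 Ω, so V_mid = 15.7 × 25270/26120 = 15.19 V.
Stage 2 is itself unloaded: V_out = V_mid × R4/(R3+R4) = 15.19 × 47200/107800 = 6.65 V.

V_out ≈ 6.65 V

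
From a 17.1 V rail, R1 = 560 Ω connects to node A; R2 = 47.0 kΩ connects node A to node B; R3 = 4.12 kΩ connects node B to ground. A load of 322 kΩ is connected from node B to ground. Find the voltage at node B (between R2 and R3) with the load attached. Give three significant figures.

V ≈ 1.35 V

At node B, R3 is in parallel with the load: R3‖R_L = 4068 Ω.
Below node A the resistance is R2 + (R3‖R_L) = 51070 Ω, so V_A = 17.1 × 51070/51630 = 16.91 V.
Then V_B = V_A × (R3‖R_L)/(R2 + R3‖R_L) = 16.91 × 4068/51070 = 1.35 V.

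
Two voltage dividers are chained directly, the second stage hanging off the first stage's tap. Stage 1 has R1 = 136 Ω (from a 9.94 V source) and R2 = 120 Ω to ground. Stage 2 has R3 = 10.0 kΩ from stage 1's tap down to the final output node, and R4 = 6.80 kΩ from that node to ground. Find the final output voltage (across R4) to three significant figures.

V_out ≈ 1.88 V

Stage 2 presents R3+R4 = 16800 Ω as a load on stage 1's tap.
Stage 1's lower leg becomes R2‖(R3+R4) = 119.1 Ω, so V_mid = 9.94 × 119.1/255.1 = 4.642 V.
Stage 2 is itself unloaded: V_out = V_mid × R4/(R3+R4) = 4.642 × 6800/16800 = 1.88 V.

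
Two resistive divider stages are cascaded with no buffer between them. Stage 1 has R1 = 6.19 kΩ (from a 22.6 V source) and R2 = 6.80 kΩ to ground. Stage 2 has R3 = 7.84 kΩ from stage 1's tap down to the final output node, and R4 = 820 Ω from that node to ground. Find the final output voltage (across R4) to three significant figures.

Stage 2 presents R3+R4 = 8660 Ω as a load on stage 1's tap.
Stage 1's lower leg becomes R2‖(R3+R4) = 3809 Ω, so V_mid = 22.6 × 3809/9999 = 8.609 V.
Stage 2 is itself unloaded: V_out = V_mid × R4/(R3+R4) = 8.609 × 820/8660 = 0.815 V.

V_out ≈ 0.815 V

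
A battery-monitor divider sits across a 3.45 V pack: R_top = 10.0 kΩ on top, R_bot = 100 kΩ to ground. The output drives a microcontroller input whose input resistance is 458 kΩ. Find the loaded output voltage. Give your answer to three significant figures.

The load sits in parallel with R_bot: R_bot‖R_L = (100 × 458) / (100 + 458) = 82.08 kΩ.
V_out = 3.45 × 82.08 / (10.0 + 82.08) = 3.45 × 82.08/92.08 = 3.08 V.
(Unloaded it would have been 3.14 V.)

V_out ≈ 3.08 V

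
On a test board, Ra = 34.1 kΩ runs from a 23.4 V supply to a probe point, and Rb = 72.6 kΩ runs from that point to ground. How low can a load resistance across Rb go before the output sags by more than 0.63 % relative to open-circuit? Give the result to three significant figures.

Output resistance R_th = Ra‖Rb = (34.1 × 72.6)/106.7 = 23.20 kΩ.
The fractional drop is R_th/(R_th + R_L); requiring this ≤ 0.00630 gives R_L ≥ R_th(1/0.00630 − 1) = 23.20 × 157.7 = 3.66 MΩ.

R_L(min) ≈ 3.66 MΩ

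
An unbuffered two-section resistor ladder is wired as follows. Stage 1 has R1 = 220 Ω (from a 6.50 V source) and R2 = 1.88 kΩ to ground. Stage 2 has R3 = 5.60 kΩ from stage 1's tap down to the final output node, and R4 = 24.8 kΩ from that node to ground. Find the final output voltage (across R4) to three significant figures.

V_out ≈ 4.72 V

Stage 2 presents R3+R4 = 30400 Ω as a load on stage 1's tap.
Stage 1's lower leg becomes R2‖(R3+R4) = 1771 Ω, so V_mid = 6.50 × 1771/1991 = 5.782 V.
Stage 2 is itself unloaded: V_out = V_mid × R4/(R3+R4) = 5.782 × 24800/30400 = 4.72 V.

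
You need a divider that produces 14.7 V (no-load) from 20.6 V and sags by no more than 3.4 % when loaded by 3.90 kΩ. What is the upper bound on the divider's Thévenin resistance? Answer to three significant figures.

Loading drop = R_th/(R_th + R_L) ≤ 0.0340, so R_th ≤ R_L · ε/(1−ε) = 3.90 kΩ × 0.0340/0.9660 = 137 Ω.
(Any R1, R2 with R2/(R1+R2) = 0.714 and R1‖R2 ≤ 137 Ω will meet the spec.)

R_th ≤ 137 Ω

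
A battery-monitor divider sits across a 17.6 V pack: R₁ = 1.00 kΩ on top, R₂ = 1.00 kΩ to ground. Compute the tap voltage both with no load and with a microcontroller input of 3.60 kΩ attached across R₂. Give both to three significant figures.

Unloaded: 8.80 V; loaded: 7.73 V

Open-circuit: V = 17.6 × 1.00/(1.00 + 1.00) = 8.80 V.
With the load, R₂ becomes R₂‖R_L = 0.7826 kΩ, so V = 17.6 × 0.7826/1.783 = 7.73 V.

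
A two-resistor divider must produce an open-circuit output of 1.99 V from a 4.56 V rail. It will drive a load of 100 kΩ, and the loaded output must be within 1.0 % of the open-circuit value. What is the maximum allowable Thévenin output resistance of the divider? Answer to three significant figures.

R_th ≤ 1.01 kΩ

Loading drop = R_th/(R_th + R_L) ≤ 0.0100, so R_th ≤ R_L · ε/(1−ε) = 100 kΩ × 0.0100/0.9900 = 1.01 kΩ.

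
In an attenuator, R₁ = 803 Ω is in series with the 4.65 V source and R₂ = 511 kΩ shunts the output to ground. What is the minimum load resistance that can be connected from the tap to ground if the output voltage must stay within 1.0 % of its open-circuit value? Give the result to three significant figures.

R_L(min) ≈ 79.4 kΩ

Output resistance R_th = R₁‖R₂ = (803 × 511000)/511800 = 801.7 Ω.
The fractional drop is R_th/(R_th + R_L); requiring this ≤ 0.0100 gives R_L ≥ R_th(1/0.0100 − 1) = 801.7 × 99.00 = 79.4 kΩ.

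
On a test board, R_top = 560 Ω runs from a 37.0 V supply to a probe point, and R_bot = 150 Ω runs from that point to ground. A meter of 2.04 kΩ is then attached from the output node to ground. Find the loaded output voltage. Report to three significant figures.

V_out ≈ 7.39 V

The load sits in parallel with R_bot: R_bot‖R_L = (150 × 2040) / (150 + 2040) = 139.7 Ω.
V_out = 37.0 × 139.7 / (560 + 139.7) = 37.0 × 139.7/699.7 = 7.39 V.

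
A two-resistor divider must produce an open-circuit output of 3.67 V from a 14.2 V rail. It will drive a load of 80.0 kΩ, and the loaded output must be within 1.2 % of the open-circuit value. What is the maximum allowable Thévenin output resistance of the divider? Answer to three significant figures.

R_th ≤ 972 Ω

Loading drop = R_th/(R_th + R_L) ≤ 0.0120, so R_th ≤ R_L · ε/(1−ε) = 80.0 kΩ × 0.0120/0.9880 = 972 Ω.
(Any R1, R2 with R2/(R1+R2) = 0.258 and R1‖R2 ≤ 972 Ω will meet the spec.)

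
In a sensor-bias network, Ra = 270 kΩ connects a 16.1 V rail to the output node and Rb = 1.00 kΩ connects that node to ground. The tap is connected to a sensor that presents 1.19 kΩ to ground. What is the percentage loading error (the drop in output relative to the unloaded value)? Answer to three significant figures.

Unloaded V = 16.1 × 1.00/271.0 = 0.05941 V.
Loaded: Rb‖R_L = 0.5434 kΩ, giving V = 16.1 × 0.5434/270.5 = 0.03234 V.
Drop = (0.05941 − 0.03234) / 0.05941 = 45.6 %.

45.6 %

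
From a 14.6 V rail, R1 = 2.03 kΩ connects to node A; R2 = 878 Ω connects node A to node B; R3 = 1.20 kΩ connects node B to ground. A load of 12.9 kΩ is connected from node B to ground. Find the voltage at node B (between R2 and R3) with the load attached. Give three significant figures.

V ≈ 4.00 V

At node B, R3 is in parallel with the load: R3‖R_L = 1098 Ω.
Below node A the resistance is R2 + (R3‖R_L) = 1976 Ω, so V_A = 14.6 × 1976/4006 = 7.201 V.
Then V_B = V_A × (R3‖R_L)/(R2 + R3‖R_L) = 7.201 × 1098/1976 = 4.00 V.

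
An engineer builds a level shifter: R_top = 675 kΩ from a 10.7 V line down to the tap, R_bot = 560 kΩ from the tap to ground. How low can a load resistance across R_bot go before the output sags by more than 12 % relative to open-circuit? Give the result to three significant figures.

Output resistance R_th = R_top‖R_bot = (675 × 560)/1235 = 306.1 kΩ.
The fractional drop is R_th/(R_th + R_L); requiring this ≤ 0.120 gives R_L ≥ R_th(1/0.120 − 1) = 306.1 × 7.333 = 2.24 MΩ.

R_L(min) ≈ 2.24 MΩ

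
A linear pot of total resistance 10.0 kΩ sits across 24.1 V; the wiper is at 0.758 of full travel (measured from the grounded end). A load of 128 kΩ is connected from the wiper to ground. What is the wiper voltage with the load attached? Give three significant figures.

V ≈ 18.0 V

The wiper splits the pot into (1−α)R = 2.420 kΩ above and αR = 7.580 kΩ below.
Lower section ‖ load = 7.156 kΩ.
V_wiper = 24.1 × 7.156/(2.420 + 7.156) = 18.0 V.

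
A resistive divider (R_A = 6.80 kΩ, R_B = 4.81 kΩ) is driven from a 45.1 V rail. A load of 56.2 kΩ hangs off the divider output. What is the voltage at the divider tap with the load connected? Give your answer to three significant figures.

V_out ≈ 17.8 V

The load sits in parallel with R_B: R_B‖R_L = (4.81 × 56.2) / (4.81 + 56.2) = 4.431 kΩ.
V_out = 45.1 × 4.431 / (6.80 + 4.431) = 45.1 × 4.431/11.23 = 17.8 V.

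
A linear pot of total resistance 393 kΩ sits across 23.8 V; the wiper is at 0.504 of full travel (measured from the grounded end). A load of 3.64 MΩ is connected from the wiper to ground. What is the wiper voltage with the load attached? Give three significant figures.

V ≈ 11.7 V

The wiper splits the pot into (1−α)R = 194.9 kΩ above and αR = 198.1 kΩ below.
Lower section ‖ load = 187.9 kΩ.
V_wiper = 23.8 × 187.9/(194.9 + 187.9) = 11.7 V.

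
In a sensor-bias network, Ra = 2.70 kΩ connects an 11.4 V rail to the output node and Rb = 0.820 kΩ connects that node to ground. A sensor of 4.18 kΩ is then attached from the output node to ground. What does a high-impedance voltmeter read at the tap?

The load sits in parallel with Rb: Rb‖R_L = (820 × 4180) / (820 + 4180) = 685.5 Ω.
V_out = 11.4 × 685.5 / (2700 + 685.5) = 11.4 × 685.5/3386 = 2.31 V.
(Unloaded it would have been 2.66 V.)

V_out ≈ 2.31 V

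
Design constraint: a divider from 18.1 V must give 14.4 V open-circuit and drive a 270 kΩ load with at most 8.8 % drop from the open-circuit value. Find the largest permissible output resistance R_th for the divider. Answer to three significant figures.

Loading drop = R_th/(R_th + R_L) ≤ 0.0880, so R_th ≤ R_L · ε/(1−ε) = 270 kΩ × 0.0880/0.9120 = 26.1 kΩ.

R_th ≤ 26.1 kΩ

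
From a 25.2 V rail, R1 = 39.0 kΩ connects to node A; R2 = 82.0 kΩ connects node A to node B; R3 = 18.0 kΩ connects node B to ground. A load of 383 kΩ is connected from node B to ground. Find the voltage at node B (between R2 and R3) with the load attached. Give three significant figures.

At node B, R3 is in parallel with the load: R3‖R_L = 17.19 kΩ.
Below node A the resistance is R2 + (R3‖R_L) = 99.19 kΩ, so V_A = 25.2 × 99.19/138.2 = 18.09 V.
Then V_B = V_A × (R3‖R_L)/(R2 + R3‖R_L) = 18.09 × 17.19/99.19 = 3.14 V.

V ≈ 3.14 V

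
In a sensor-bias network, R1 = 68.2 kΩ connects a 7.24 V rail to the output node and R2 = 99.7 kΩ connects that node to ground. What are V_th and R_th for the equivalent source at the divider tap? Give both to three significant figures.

V_th is the open-circuit tap voltage: 7.24 × 99.7/(68.2 + 99.7) = 4.30 V.
With the supply zeroed, R1 and R2 appear in parallel from the tap: R_th = R1‖R2 = (68.2 × 99.7)/167.9 = 40.5 kΩ.

V_th = 4.30 V, R_th = 40.5 kΩ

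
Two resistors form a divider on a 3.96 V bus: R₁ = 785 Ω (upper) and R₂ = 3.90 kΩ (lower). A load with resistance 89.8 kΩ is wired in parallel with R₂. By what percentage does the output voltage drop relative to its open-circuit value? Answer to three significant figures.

0.722 %

The divider's output (Thévenin) resistance is R₁‖R₂ = 653.5 Ω.
Fractional drop under load = R_th/(R_th + R_L) = 653.5 / (653.5 + 89800) = 0.007224.
So the output falls by 0.722 %.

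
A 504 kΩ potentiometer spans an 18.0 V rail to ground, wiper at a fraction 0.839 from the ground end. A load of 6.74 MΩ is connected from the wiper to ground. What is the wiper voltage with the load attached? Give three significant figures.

V ≈ 15.0 V

The wiper splits the pot into (1−α)R = 81.14 kΩ above and αR = 422.9 kΩ below.
Lower section ‖ load = 397.9 kΩ.
V_wiper = 18.0 × 397.9/(81.14 + 397.9) = 15.0 V.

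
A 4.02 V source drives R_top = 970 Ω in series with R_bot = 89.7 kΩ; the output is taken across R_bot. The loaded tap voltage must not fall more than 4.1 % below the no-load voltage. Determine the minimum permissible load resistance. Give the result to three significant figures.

R_L(min) ≈ 22.4 kΩ

Output resistance R_th = R_top‖R_bot = (970 × 89700)/90670 = 959.6 Ω.
The fractional drop is R_th/(R_th + R_L); requiring this ≤ 0.0410 gives R_L ≥ R_th(1/0.0410 − 1) = 959.6 × 23.39 = 22.4 kΩ.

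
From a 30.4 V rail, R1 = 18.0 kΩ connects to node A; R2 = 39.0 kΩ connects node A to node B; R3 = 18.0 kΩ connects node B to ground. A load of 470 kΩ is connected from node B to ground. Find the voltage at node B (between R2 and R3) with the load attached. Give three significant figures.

At node B, R3 is in parallel with the load: R3‖R_L = 17.34 kΩ.
Below node A the resistance is R2 + (R3‖R_L) = 56.34 kΩ, so V_A = 30.4 × 56.34/74.34 = 23.04 V.
Then V_B = V_A × (R3‖R_L)/(R2 + R3‖R_L) = 23.04 × 17.34/56.34 = 7.09 V.

V ≈ 7.09 V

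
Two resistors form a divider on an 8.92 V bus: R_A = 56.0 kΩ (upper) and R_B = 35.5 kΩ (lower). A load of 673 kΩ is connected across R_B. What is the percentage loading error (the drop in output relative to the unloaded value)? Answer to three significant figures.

3.13 %

The divider's output (Thévenin) resistance is R_A‖R_B = 21.73 kΩ.
Fractional drop under load = R_th/(R_th + R_L) = 21.73 / (21.73 + 673) = 0.03127.
So the output falls by 3.13 %.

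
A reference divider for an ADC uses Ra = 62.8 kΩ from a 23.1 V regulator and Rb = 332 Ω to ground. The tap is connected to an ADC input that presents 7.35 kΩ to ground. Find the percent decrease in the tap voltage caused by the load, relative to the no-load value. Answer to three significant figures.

The divider's output (Thévenin) resistance is Ra‖Rb = 330.3 Ω.
Fractional drop under load = R_th/(R_th + R_L) = 330.3 / (330.3 + 7350) = 0.04300.
So the output falls by 4.30 %.

4.30 %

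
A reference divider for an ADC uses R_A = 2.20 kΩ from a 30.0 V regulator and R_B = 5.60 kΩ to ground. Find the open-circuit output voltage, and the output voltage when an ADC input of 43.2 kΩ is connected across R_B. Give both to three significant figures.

Open-circuit: V = 30.0 × 5.60/(2.20 + 5.60) = 21.5 V.
With the load, R_B becomes R_B‖R_L = 4.957 kΩ, so V = 30.0 × 4.957/7.157 = 20.8 V.

Unloaded: 21.5 V; loaded: 20.8 V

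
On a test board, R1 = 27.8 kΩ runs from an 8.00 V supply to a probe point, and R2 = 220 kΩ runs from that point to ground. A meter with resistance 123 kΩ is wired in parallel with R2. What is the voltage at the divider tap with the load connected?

V_out ≈ 5.92 V

The load sits in parallel with R2: R2‖R_L = (220 × 123) / (220 + 123) = 78.89 kΩ.
V_out = 8.00 × 78.89 / (27.8 + 78.89) = 8.00 × 78.89/106.7 = 5.92 V.
(Unloaded it would have been 7.10 V.)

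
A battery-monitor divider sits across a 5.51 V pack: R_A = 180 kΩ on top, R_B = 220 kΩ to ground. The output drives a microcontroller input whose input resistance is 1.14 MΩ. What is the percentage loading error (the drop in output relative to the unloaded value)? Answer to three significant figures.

The divider's output (Thévenin) resistance is R_A‖R_B = 99.00 kΩ.
Fractional drop under load = R_th/(R_th + R_L) = 99.00 / (99.00 + 1140) = 0.07990.
So the output falls by 7.99 %.

7.99 %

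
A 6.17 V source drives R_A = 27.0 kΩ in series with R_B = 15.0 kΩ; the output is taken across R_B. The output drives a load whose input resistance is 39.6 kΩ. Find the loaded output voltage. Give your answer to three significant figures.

V_out ≈ 1.77 V

The load sits in parallel with R_B: R_B‖R_L = (15.0 × 39.6) / (15.0 + 39.6) = 10.88 kΩ.
V_out = 6.17 × 10.88 / (27.0 + 10.88) = 6.17 × 10.88/37.88 = 1.77 V.
(Unloaded it would have been 2.20 V.)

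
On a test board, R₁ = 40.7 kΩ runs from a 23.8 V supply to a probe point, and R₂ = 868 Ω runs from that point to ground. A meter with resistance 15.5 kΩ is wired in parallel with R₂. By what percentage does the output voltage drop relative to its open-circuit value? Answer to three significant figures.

5.20 %

The divider's output (Thévenin) resistance is R₁‖R₂ = 849.9 Ω.
Fractional drop under load = R_th/(R_th + R_L) = 849.9 / (849.9 + 15500) = 0.05198.
So the output falls by 5.20 %.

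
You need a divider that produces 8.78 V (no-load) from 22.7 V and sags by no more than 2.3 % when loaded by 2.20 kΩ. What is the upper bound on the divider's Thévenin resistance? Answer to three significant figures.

R_th ≤ 51.8 Ω

Loading drop = R_th/(R_th + R_L) ≤ 0.0230, so R_th ≤ R_L · ε/(1−ε) = 2.20 kΩ × 0.0230/0.9770 = 51.8 Ω.
(Any R1, R2 with R2/(R1+R2) = 0.387 and R1‖R2 ≤ 51.8 Ω will meet the spec.)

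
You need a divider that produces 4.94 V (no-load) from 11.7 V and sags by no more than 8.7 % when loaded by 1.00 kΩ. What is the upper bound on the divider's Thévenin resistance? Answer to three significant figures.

Loading drop = R_th/(R_th + R_L) ≤ 0.0870, so R_th ≤ R_L · ε/(1−ε) = 1.00 kΩ × 0.0870/0.9130 = 95.3 Ω.
(Any R1, R2 with R2/(R1+R2) = 0.422 and R1‖R2 ≤ 95.3 Ω will meet the spec.)

R_th ≤ 95.3 Ω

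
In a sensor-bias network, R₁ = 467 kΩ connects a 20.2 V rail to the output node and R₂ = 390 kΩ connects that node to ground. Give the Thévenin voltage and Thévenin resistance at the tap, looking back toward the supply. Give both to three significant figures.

V_th = 9.19 V, R_th = 213 kΩ

V_th is the open-circuit tap voltage: 20.2 × 390/(467 + 390) = 9.19 V.
With the supply zeroed, R₁ and R₂ appear in parallel from the tap: R_th = R₁‖R₂ = (467 × 390)/857.0 = 213 kΩ.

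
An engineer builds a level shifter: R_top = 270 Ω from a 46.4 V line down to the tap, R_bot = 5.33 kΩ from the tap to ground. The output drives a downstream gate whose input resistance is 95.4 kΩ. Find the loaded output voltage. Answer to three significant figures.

The load sits in parallel with R_bot: R_bot‖R_L = (5330 × 95400) / (5330 + 95400) = 5048 Ω.
V_out = 46.4 × 5048 / (270 + 5048) = 46.4 × 5048/5318 = 44.0 V.
(Unloaded it would have been 44.2 V.)

V_out ≈ 44.0 V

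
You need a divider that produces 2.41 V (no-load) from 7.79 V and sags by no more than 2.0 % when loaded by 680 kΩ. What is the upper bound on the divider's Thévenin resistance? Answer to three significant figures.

Loading drop = R_th/(R_th + R_L) ≤ 0.0200, so R_th ≤ R_L · ε/(1−ε) = 680 kΩ × 0.0200/0.9800 = 13.9 kΩ.
(Any R1, R2 with R2/(R1+R2) = 0.309 and R1‖R2 ≤ 13.9 kΩ will meet the spec.)

R_th ≤ 13.9 kΩ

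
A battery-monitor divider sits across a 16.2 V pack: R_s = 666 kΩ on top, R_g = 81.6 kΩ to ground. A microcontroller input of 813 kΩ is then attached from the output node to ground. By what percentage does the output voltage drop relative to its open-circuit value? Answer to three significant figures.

8.21 %

Unloaded V = 16.2 × 81.6/747.6 = 1.7682 V.
Loaded: R_g‖R_L = 74.16 kΩ, giving V = 16.2 × 74.16/740.2 = 1.6231 V.
Drop = (1.7682 − 1.6231) / 1.7682 = 8.21 %.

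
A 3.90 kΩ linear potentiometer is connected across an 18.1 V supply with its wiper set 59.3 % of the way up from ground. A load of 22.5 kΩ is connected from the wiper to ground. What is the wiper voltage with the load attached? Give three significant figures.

The wiper splits the pot into (1−α)R = 1.587 kΩ above and αR = 2.313 kΩ below.
Lower section ‖ load = 2.097 kΩ.
V_wiper = 18.1 × 2.097/(1.587 + 2.097) = 10.3 V.

V ≈ 10.3 V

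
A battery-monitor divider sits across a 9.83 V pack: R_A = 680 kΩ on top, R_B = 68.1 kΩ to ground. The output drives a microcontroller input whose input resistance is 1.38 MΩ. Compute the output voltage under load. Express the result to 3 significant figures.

V_out ≈ 0.856 V

The load sits in parallel with R_B: R_B‖R_L = (68.1 × 1380) / (68.1 + 1380) = 64.90 kΩ.
V_out = 9.83 × 64.90 / (680 + 64.90) = 9.83 × 64.90/744.9 = 0.856 V.
(Unloaded it would have been 0.895 V.)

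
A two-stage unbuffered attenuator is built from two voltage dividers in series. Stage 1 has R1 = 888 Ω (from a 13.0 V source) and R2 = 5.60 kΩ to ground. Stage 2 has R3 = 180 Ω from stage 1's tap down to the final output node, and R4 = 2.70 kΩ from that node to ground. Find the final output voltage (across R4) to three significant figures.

Stage 2 presents R3+R4 = 2880 Ω as a load on stage 1's tap.
Stage 1's lower leg becomes R2‖(R3+R4) = 1902 Ω, so V_mid = 13.0 × 1902/2790 = 8.862 V.
Stage 2 is itself unloaded: V_out = V_mid × R4/(R3+R4) = 8.862 × 2700/2880 = 8.31 V.

V_out ≈ 8.31 V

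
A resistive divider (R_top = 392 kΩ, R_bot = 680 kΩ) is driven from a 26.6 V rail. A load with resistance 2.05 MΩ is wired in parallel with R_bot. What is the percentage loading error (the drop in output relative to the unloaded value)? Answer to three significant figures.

10.8 %

The divider's output (Thévenin) resistance is R_top‖R_bot = 248.7 kΩ.
Fractional drop under load = R_th/(R_th + R_L) = 248.7 / (248.7 + 2050) = 0.1082.
So the output falls by 10.8 %.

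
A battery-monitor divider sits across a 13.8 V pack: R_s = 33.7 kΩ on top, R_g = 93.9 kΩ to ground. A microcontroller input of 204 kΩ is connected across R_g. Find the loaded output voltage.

V_out ≈ 9.05 V

The load sits in parallel with R_g: R_g‖R_L = (93.9 × 204) / (93.9 + 204) = 64.30 kΩ.
V_out = 13.8 × 64.30 / (33.7 + 64.30) = 13.8 × 64.30/98.00 = 9.05 V.
(Unloaded it would have been 10.2 V.)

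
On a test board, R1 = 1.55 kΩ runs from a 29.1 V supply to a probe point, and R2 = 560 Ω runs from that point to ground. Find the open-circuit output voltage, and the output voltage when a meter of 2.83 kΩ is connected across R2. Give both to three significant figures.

Open-circuit: V = 29.1 × 560/(1550 + 560) = 7.72 V.
With the load, R2 becomes R2‖R_L = 467.5 Ω, so V = 29.1 × 467.5/2017 = 6.74 V.

Unloaded: 7.72 V; loaded: 6.74 V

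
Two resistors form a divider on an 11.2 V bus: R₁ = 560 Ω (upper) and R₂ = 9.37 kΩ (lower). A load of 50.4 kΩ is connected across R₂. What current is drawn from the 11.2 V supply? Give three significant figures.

I ≈ 1.32 mA

R₂‖R_L = 7901 Ω, so the source sees R₁ + R₂‖R_L = 8461 Ω.
I = 11.2 V / 8461 Ω = 1.32 mA.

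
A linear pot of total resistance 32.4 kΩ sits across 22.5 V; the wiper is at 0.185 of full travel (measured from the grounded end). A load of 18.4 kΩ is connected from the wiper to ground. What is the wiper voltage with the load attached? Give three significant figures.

The wiper splits the pot into (1−α)R = 26.41 kΩ above and αR = 5.994 kΩ below.
Lower section ‖ load = 4.521 kΩ.
V_wiper = 22.5 × 4.521/(26.41 + 4.521) = 3.29 V.

V ≈ 3.29 V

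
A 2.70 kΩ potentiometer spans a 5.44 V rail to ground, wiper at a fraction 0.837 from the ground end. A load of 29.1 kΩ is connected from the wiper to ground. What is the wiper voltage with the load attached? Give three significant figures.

The wiper splits the pot into (1−α)R = 440.1 Ω above and αR = 2260 Ω below.
Lower section ‖ load = 2097 Ω.
V_wiper = 5.44 × 2097/(440.1 + 2097) = 4.50 V.

V ≈ 4.50 V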